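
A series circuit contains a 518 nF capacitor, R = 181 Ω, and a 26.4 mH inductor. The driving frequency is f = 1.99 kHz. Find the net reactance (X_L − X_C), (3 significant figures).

176 Ω

ω = 2πf = 12500 rad/s
X_L = ωL = 330 Ω
X_C = 1/(ωC) = 154 Ω
X = 330 − 154 = 176 Ω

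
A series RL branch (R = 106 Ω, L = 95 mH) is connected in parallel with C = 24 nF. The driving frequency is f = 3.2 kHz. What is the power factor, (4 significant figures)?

0.5925

ω = 2πf = 20110 rad/s
X_L = ωL = 1910 Ω
X_C = 1/(ωC) = 2072 Ω
Branch 1 (R+jX_L): Z₁ = 106.0 + j1910 Ω, |Z₁| = 1913 Ω
Branch 2 (−jX_C): Z₂ = −j2072 Ω
Parallel: Z = Z₁Z₂/(Z₁+Z₂), |Z| = 20460 Ω, ∠Z = 53.67°
cos φ = cos(53.67°) = 0.5925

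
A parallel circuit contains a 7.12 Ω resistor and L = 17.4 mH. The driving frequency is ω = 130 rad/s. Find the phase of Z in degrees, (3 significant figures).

X_L = ωL = 2.26 Ω
Parallel: admittances add. Y = 1/R + 1/(jωL)
Y = (0.140 − j0.442) S
|Y| = 0.464 S → |Z| = 1/|Y| = 2.16 Ω, ∠Z = −∠Y = 72.4°

72.4°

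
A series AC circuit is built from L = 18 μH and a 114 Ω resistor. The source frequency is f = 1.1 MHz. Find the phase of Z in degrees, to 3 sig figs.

ω = 2πf = 6.912e+06 rad/s
X_L = ωL = 124 Ω
Z = 114 + j124 Ω
|Z| = √(114² + 124²) = 169 Ω
∠Z = arctan(124/114) = 47.5°

47.5°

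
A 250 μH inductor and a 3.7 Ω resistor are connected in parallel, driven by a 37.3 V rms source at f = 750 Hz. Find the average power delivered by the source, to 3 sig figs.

ω = 2πf = 4712 rad/s
X_L = ωL = 1.18 Ω
Parallel: admittances add. Y = 1/R + 1/(jωL)
Y = (0.270 − j0.849) S
|Y| = 0.891 S → |Z| = 1/|Y| = 1.12 Ω, ∠Z = −∠Y = 72.3°
I = V/|Z| = 33.2 A
P = VI cos φ = 37.3 × 33.2 × cos(72.3°) = 376 W

376 W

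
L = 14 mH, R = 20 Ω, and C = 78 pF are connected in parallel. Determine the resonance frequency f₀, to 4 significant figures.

ω₀ = 1/√(LC) = 1/√(0.014 × 7.8e-11) = 956900 rad/s
f₀ = ω₀/(2π) = 152.3 kHz

152.3 kHz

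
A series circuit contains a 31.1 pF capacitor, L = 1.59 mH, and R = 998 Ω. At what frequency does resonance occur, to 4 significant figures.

ω₀ = 1/√(LC) = 1/√(0.00159 × 3.11e-11) = 4.497e+06 rad/s
f₀ = ω₀/(2π) = 715.7 kHz

715.7 kHz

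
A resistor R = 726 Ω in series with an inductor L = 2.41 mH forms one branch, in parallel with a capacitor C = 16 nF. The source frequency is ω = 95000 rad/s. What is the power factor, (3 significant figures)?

X_L = ωL = 229 Ω
X_C = 1/(ωC) = 658 Ω
Branch 1 (R+jX_L): Z₁ = 726 + j229 Ω, |Z₁| = 761 Ω
Branch 2 (−jX_C): Z₂ = −j658 Ω
Parallel: Z = Z₁Z₂/(Z₁+Z₂), |Z| = 594 Ω, ∠Z = -41.9°
cos φ = cos(-41.9°) = 0.744

0.744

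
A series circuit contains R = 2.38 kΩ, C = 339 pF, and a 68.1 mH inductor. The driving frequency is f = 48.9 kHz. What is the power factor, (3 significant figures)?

0.206

ω = 2πf = 307200 rad/s
X_L = ωL = 20900 Ω
X_C = 1/(ωC) = 9600 Ω
Net reactance X = X_L − X_C = 11300 Ω
Z = 2380 + j11300 Ω
|Z| = √(2380² + 11300²) = 11600 Ω
∠Z = arctan(11300/2380) = 78.1°
cos φ = cos(78.1°) = 0.206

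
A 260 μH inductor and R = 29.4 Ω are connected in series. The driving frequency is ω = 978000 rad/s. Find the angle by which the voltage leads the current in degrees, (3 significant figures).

83.4°

X_L = ωL = 254 Ω
Z = 29.4 + j254 Ω
|Z| = √(29.4² + 254²) = 256 Ω
∠Z = arctan(254/29.4) = 83.4°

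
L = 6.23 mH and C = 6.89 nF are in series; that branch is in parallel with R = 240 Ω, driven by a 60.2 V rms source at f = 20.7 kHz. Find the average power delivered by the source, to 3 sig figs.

ω = 2πf = 130100 rad/s
X_L = ωL = 810 Ω
X_C = 1/(ωC) = 1120 Ω
Branch 1: Z₁ = R = 240 Ω
Branch 2 (series LC): Z₂ = j(X_L − X_C) = −j306 Ω
Parallel: Z = Z₁Z₂/(Z₁+Z₂), |Z| = 189 Ω, ∠Z = -38.1°
I = V/|Z| = 319 mA
P = VI cos φ = 60.2 × 0.319 × cos(-38.1°) = 15.1 W

15.1 W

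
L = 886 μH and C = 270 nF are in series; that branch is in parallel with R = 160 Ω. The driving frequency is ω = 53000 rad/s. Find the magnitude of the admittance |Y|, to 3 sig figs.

44.1 mS

X_L = ωL = 47.0 Ω
X_C = 1/(ωC) = 69.9 Ω
Branch 1: Z₁ = R = 160 Ω
Branch 2 (series LC): Z₂ = j(X_L − X_C) = −j22.9 Ω
Parallel: Z = Z₁Z₂/(Z₁+Z₂), |Z| = 22.7 Ω, ∠Z = -81.8°
|Y| = 1/|Z| = 44.1 mS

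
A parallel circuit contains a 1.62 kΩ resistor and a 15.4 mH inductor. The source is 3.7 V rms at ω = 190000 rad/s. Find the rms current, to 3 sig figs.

X_L = ωL = 2930 Ω
Parallel: admittances add. Y = 1/R + 1/(jωL)
Y = (0.000617 − j0.000342) S
|Y| = 0.000706 S → |Z| = 1/|Y| = 1420 Ω, ∠Z = −∠Y = 29.0°
I = V/|Z| = 3.7/1420 = 2.61 mA

2.61 mA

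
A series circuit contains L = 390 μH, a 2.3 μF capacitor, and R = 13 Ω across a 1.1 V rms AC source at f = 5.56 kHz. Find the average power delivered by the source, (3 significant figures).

92.3 mW

ω = 2πf = 34930 rad/s
X_L = ωL = 13.6 Ω
X_C = 1/(ωC) = 12.4 Ω
Net reactance X = X_L − X_C = 1.18 Ω
Z = 13.0 + j1.18 Ω
|Z| = √(13.0² + 1.18²) = 13.1 Ω
∠Z = arctan(1.18/13.0) = 5.18°
I = V/|Z| = 84.3 mA
P = VI cos φ = 1.1 × 0.0843 × cos(5.18°) = 92.3 mW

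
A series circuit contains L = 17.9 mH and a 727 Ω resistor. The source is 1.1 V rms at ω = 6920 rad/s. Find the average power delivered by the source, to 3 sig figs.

X_L = ωL = 124 Ω
Z = 727 + j124 Ω
|Z| = √(727² + 124²) = 737 Ω
∠Z = arctan(124/727) = 9.67°
I = V/|Z| = 1.49 mA
P = VI cos φ = 1.1 × 0.00149 × cos(9.67°) = 1.62 mW

1.62 mW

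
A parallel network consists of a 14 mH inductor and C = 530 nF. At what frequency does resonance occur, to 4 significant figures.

1.848 kHz

ω₀ = 1/√(LC) = 1/√(0.014 × 5.3e-07) = 11610 rad/s
f₀ = ω₀/(2π) = 1.848 kHz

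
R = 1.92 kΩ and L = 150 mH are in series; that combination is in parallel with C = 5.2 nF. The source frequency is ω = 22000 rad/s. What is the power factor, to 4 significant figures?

0.7618

X_L = ωL = 3300 Ω
X_C = 1/(ωC) = 8741 Ω
Branch 1 (R+jX_L): Z₁ = 1920 + j3300 Ω, |Z₁| = 3818 Ω
Branch 2 (−jX_C): Z₂ = −j8741 Ω
Parallel: Z = Z₁Z₂/(Z₁+Z₂), |Z| = 5784 Ω, ∠Z = 40.37°
cos φ = cos(40.37°) = 0.7618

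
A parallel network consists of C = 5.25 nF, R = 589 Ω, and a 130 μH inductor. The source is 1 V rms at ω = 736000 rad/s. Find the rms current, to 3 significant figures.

6.80 mA

X_L = ωL = 95.7 Ω
X_C = 1/(ωC) = 259 Ω
Parallel: admittances add. Y = 1/R + 1/(jωL) + jωC
Y = (0.00170 − j0.00659) S
|Y| = 0.00680 S → |Z| = 1/|Y| = 147 Ω, ∠Z = −∠Y = 75.5°
I = V/|Z| = 1/147 = 6.80 mA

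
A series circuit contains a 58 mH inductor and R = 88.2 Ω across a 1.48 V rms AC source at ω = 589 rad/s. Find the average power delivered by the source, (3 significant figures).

21.6 mW

X_L = ωL = 34.2 Ω
Z = 88.2 + j34.2 Ω
|Z| = √(88.2² + 34.2²) = 94.6 Ω
∠Z = arctan(34.2/88.2) = 21.2°
I = V/|Z| = 15.6 mA
P = VI cos φ = 1.48 × 0.0156 × cos(21.2°) = 21.6 mW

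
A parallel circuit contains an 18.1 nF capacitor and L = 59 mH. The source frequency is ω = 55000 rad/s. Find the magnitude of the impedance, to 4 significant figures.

X_L = ωL = 3245 Ω
X_C = 1/(ωC) = 1005 Ω
Parallel: admittances add. Y = 1/(jωL) + jωC
Y = (0 + j0.0006873) S
|Y| = 0.0006873 S → |Z| = 1/|Y| = 1455 Ω, ∠Z = −∠Y = -90.00°

1455 Ω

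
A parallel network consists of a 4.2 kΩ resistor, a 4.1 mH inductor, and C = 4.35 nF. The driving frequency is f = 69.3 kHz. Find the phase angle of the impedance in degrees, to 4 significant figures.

-79.88°

ω = 2πf = 435400 rad/s
X_L = ωL = 1785 Ω
X_C = 1/(ωC) = 528.0 Ω
Parallel: admittances add. Y = 1/R + 1/(jωL) + jωC
Y = (0.0002381 + j0.001334) S
|Y| = 0.001355 S → |Z| = 1/|Y| = 738.0 Ω, ∠Z = −∠Y = -79.88°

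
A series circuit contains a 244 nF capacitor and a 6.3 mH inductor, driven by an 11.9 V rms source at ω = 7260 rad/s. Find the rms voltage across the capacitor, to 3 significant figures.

X_L = ωL = 45.7 Ω
X_C = 1/(ωC) = 565 Ω
Net reactance X = X_L − X_C = -519 Ω
Z = − j519 Ω
|Z| = √(0² + 519²) = 519 Ω
I = V/|Z| = 22.9 mA
V_C = I·|Z_C| = 0.0229 × 565 = 12.9 V

12.9 V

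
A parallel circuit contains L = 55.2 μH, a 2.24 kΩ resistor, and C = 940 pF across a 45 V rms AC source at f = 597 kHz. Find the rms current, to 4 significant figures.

ω = 2πf = 3.751e+06 rad/s
X_L = ωL = 207.1 Ω
X_C = 1/(ωC) = 283.6 Ω
Parallel: admittances add. Y = 1/R + 1/(jωL) + jωC
Y = (0.0004464 − j0.001304) S
|Y| = 0.001378 S → |Z| = 1/|Y| = 725.8 Ω, ∠Z = −∠Y = 71.10°
I = V/|Z| = 45/725.8 = 62.00 mA

62.00 mA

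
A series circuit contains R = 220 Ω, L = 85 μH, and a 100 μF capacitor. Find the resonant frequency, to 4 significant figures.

1.726 kHz

ω₀ = 1/√(LC) = 1/√(8.5e-05 × 0.0001) = 10850 rad/s
f₀ = ω₀/(2π) = 1.726 kHz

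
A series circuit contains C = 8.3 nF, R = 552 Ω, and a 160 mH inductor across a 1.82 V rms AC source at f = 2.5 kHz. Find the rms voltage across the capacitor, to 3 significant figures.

ω = 2πf = 15710 rad/s
X_L = ωL = 2510 Ω
X_C = 1/(ωC) = 7670 Ω
Net reactance X = X_L − X_C = -5160 Ω
Z = 552 − j5160 Ω
|Z| = √(552² + 5160²) = 5190 Ω
I = V/|Z| = 351 μA
V_C = I·|Z_C| = 0.000351 × 7670 = 2.69 V

2.69 V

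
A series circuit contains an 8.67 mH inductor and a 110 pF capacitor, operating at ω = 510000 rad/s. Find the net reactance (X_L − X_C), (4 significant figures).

X_L = ωL = 4422 Ω
X_C = 1/(ωC) = 17830 Ω
X = 4422 − 17830 = -13400 Ω

-13400 Ω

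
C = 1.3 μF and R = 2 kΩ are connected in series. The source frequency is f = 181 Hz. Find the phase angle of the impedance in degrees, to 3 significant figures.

ω = 2πf = 1137 rad/s
X_C = 1/(ωC) = 676 Ω
Z = 2000 − j676 Ω
|Z| = √(2000² + 676²) = 2110 Ω
∠Z = arctan(-676/2000) = -18.7°

-18.7°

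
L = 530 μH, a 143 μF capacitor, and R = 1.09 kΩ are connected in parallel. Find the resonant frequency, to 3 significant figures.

578 Hz

ω₀ = 1/√(LC) = 1/√(0.00053 × 0.000143) = 3632 rad/s
f₀ = ω₀/(2π) = 578 Hz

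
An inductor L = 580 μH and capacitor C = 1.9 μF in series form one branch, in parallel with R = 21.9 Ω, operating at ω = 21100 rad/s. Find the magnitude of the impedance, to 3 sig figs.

11.0 Ω

X_L = ωL = 12.2 Ω
X_C = 1/(ωC) = 24.9 Ω
Branch 1: Z₁ = R = 21.9 Ω
Branch 2 (series LC): Z₂ = j(X_L − X_C) = −j12.7 Ω
Parallel: Z = Z₁Z₂/(Z₁+Z₂), |Z| = 11.0 Ω, ∠Z = -59.9°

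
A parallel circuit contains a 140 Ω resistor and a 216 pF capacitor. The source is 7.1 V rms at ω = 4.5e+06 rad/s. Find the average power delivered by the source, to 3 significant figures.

360 mW

X_C = 1/(ωC) = 1030 Ω
Parallel: admittances add. Y = 1/R + jωC
Y = (0.00714 + j0.000972) S
|Y| = 0.00721 S → |Z| = 1/|Y| = 139 Ω, ∠Z = −∠Y = -7.75°
I = V/|Z| = 51.2 mA
P = VI cos φ = 7.1 × 0.0512 × cos(-7.75°) = 360 mW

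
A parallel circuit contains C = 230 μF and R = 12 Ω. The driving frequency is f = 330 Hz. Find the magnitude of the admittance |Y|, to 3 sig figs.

ω = 2πf = 2073 rad/s
X_C = 1/(ωC) = 2.10 Ω
Parallel: admittances add. Y = 1/R + jωC
Y = (0.0833 + j0.477) S
|Y| = 0.484 S → |Z| = 1/|Y| = 2.07 Ω, ∠Z = −∠Y = -80.1°

484 mS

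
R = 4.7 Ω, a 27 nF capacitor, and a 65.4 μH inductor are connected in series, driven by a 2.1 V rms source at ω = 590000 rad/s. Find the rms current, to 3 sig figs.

X_L = ωL = 38.6 Ω
X_C = 1/(ωC) = 62.8 Ω
Net reactance X = X_L − X_C = -24.2 Ω
Z = 4.70 − j24.2 Ω
|Z| = √(4.70² + 24.2²) = 24.6 Ω
I = V/|Z| = 2.1/24.6 = 85.2 mA

85.2 mA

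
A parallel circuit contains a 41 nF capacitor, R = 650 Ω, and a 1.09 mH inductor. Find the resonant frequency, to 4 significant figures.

ω₀ = 1/√(LC) = 1/√(0.00109 × 4.1e-08) = 149600 rad/s
f₀ = ω₀/(2π) = 23.81 kHz

23.81 kHz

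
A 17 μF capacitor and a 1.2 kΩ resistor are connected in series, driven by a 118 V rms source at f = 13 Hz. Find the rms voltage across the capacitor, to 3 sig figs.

ω = 2πf = 81.68 rad/s
X_C = 1/(ωC) = 720 Ω
Z = 1200 − j720 Ω
|Z| = √(1200² + 720²) = 1400 Ω
I = V/|Z| = 84.3 mA
V_C = I·|Z_C| = 0.0843 × 720 = 60.7 V

60.7 V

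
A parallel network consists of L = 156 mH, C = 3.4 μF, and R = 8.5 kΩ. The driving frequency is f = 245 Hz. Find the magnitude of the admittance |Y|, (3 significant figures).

1.08 mS

ω = 2πf = 1539 rad/s
X_L = ωL = 240 Ω
X_C = 1/(ωC) = 191 Ω
Parallel: admittances add. Y = 1/R + 1/(jωL) + jωC
Y = (0.000118 + j0.00107) S
|Y| = 0.00108 S → |Z| = 1/|Y| = 929 Ω, ∠Z = −∠Y = -83.7°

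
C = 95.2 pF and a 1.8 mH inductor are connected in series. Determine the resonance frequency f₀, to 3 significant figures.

ω₀ = 1/√(LC) = 1/√(0.0018 × 9.52e-11) = 2.416e+06 rad/s
f₀ = ω₀/(2π) = 384 kHz

384 kHz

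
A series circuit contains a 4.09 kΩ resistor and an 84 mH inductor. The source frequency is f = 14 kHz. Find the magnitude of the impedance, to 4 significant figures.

8445 Ω

ω = 2πf = 87960 rad/s
X_L = ωL = 7389 Ω
Z = 4090 + j7389 Ω
|Z| = √(4090² + 7389²) = 8445 Ω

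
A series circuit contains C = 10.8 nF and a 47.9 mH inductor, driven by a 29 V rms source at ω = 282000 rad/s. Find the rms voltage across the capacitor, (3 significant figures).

0.722 V

X_L = ωL = 13500 Ω
X_C = 1/(ωC) = 328 Ω
Net reactance X = X_L − X_C = 13200 Ω
Z = j13200 Ω
|Z| = √(0² + 13200²) = 13200 Ω
I = V/|Z| = 2.20 mA
V_C = I·|Z_C| = 0.00220 × 328 = 0.722 V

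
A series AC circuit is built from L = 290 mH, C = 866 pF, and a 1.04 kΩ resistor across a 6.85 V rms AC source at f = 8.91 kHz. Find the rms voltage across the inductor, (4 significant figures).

24.64 V

ω = 2πf = 55980 rad/s
X_L = ωL = 16240 Ω
X_C = 1/(ωC) = 20630 Ω
Net reactance X = X_L − X_C = -4391 Ω
Z = 1040 − j4391 Ω
|Z| = √(1040² + 4391²) = 4513 Ω
I = V/|Z| = 1.518 mA
V_L = I·|Z_L| = 0.001518 × 16240 = 24.64 V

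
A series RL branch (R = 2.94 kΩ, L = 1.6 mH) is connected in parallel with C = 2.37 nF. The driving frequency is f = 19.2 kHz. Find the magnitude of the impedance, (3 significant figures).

ω = 2πf = 120600 rad/s
X_L = ωL = 193 Ω
X_C = 1/(ωC) = 3500 Ω
Branch 1 (R+jX_L): Z₁ = 2940 + j193 Ω, |Z₁| = 2950 Ω
Branch 2 (−jX_C): Z₂ = −j3500 Ω
Parallel: Z = Z₁Z₂/(Z₁+Z₂), |Z| = 2330 Ω, ∠Z = -37.9°

2330 Ω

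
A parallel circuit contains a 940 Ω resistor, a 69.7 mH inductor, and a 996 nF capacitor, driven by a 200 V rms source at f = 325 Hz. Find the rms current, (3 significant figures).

1.02 A

ω = 2πf = 2042 rad/s
X_L = ωL = 142 Ω
X_C = 1/(ωC) = 492 Ω
Parallel: admittances add. Y = 1/R + 1/(jωL) + jωC
Y = (0.00106 − j0.00499) S
|Y| = 0.00510 S → |Z| = 1/|Y| = 196 Ω, ∠Z = −∠Y = 78.0°
I = V/|Z| = 200/196 = 1.02 A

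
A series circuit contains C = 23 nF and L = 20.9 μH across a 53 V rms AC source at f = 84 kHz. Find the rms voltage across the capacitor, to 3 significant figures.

ω = 2πf = 527800 rad/s
X_L = ωL = 11.0 Ω
X_C = 1/(ωC) = 82.4 Ω
Net reactance X = X_L − X_C = -71.3 Ω
Z = − j71.3 Ω
|Z| = √(0² + 71.3²) = 71.3 Ω
I = V/|Z| = 743 mA
V_C = I·|Z_C| = 0.743 × 82.4 = 61.2 V

61.2 V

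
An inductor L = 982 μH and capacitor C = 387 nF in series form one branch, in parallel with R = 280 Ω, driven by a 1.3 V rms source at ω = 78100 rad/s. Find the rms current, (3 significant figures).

X_L = ωL = 76.7 Ω
X_C = 1/(ωC) = 33.1 Ω
Branch 1: Z₁ = R = 280 Ω
Branch 2 (series LC): Z₂ = j(X_L − X_C) = j43.6 Ω
Parallel: Z = Z₁Z₂/(Z₁+Z₂), |Z| = 43.1 Ω, ∠Z = 81.1°
I = V/|Z| = 1.3/43.1 = 30.2 mA

30.2 mA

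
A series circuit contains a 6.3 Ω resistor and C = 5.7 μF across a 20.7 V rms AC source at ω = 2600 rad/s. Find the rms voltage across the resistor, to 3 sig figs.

1.92 V

X_C = 1/(ωC) = 67.5 Ω
Z = 6.30 − j67.5 Ω
|Z| = √(6.30² + 67.5²) = 67.8 Ω
I = V/|Z| = 305 mA
V_R = I·|Z_R| = 0.305 × 6.30 = 1.92 V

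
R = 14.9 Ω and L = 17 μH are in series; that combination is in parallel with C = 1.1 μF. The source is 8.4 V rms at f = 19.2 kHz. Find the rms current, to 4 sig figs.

ω = 2πf = 120600 rad/s
X_L = ωL = 2.051 Ω
X_C = 1/(ωC) = 7.536 Ω
Branch 1 (R+jX_L): Z₁ = 14.90 + j2.051 Ω, |Z₁| = 15.04 Ω
Branch 2 (−jX_C): Z₂ = −j7.536 Ω
Parallel: Z = Z₁Z₂/(Z₁+Z₂), |Z| = 7.138 Ω, ∠Z = -61.95°
I = V/|Z| = 8.4/7.138 = 1.177 A

1.177 A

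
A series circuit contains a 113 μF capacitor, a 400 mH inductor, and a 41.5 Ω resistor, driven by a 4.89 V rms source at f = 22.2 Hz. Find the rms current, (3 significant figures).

ω = 2πf = 139.5 rad/s
X_L = ωL = 55.8 Ω
X_C = 1/(ωC) = 63.4 Ω
Net reactance X = X_L − X_C = -7.65 Ω
Z = 41.5 − j7.65 Ω
|Z| = √(41.5² + 7.65²) = 42.2 Ω
I = V/|Z| = 4.89/42.2 = 116 mA

116 mA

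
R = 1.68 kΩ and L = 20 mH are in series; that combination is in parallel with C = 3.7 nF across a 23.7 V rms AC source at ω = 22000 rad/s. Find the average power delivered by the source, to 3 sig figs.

313 mW

X_L = ωL = 440 Ω
X_C = 1/(ωC) = 12300 Ω
Branch 1 (R+jX_L): Z₁ = 1680 + j440 Ω, |Z₁| = 1740 Ω
Branch 2 (−jX_C): Z₂ = −j12300 Ω
Parallel: Z = Z₁Z₂/(Z₁+Z₂), |Z| = 1780 Ω, ∠Z = 6.60°
I = V/|Z| = 13.3 mA
P = VI cos φ = 23.7 × 0.0133 × cos(6.60°) = 313 mW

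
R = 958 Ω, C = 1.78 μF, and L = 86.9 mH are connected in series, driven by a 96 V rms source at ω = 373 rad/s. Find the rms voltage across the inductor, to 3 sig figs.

X_L = ωL = 32.4 Ω
X_C = 1/(ωC) = 1510 Ω
Net reactance X = X_L − X_C = -1470 Ω
Z = 958 − j1470 Ω
|Z| = √(958² + 1470²) = 1760 Ω
I = V/|Z| = 54.6 mA
V_L = I·|Z_L| = 0.0546 × 32.4 = 1.77 V

1.77 V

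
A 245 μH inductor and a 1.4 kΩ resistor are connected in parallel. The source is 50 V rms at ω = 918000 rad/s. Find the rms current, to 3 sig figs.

X_L = ωL = 225 Ω
Parallel: admittances add. Y = 1/R + 1/(jωL)
Y = (0.000714 − j0.00445) S
|Y| = 0.00450 S → |Z| = 1/|Y| = 222 Ω, ∠Z = −∠Y = 80.9°
I = V/|Z| = 50/222 = 225 mA

225 mA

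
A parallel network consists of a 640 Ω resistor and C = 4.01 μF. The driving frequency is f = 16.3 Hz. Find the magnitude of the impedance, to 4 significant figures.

619.0 Ω

ω = 2πf = 102.4 rad/s
X_C = 1/(ωC) = 2435 Ω
Parallel: admittances add. Y = 1/R + jωC
Y = (0.001563 + j0.0004107) S
|Y| = 0.001616 S → |Z| = 1/|Y| = 619.0 Ω, ∠Z = −∠Y = -14.73°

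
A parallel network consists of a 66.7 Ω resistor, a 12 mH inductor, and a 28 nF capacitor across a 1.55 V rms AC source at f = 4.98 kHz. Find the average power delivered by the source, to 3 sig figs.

ω = 2πf = 31290 rad/s
X_L = ωL = 375 Ω
X_C = 1/(ωC) = 1140 Ω
Parallel: admittances add. Y = 1/R + 1/(jωL) + jωC
Y = (0.0150 − j0.00179) S
|Y| = 0.0151 S → |Z| = 1/|Y| = 66.2 Ω, ∠Z = −∠Y = 6.80°
I = V/|Z| = 23.4 mA
P = VI cos φ = 1.55 × 0.0234 × cos(6.80°) = 36.0 mW

36.0 mW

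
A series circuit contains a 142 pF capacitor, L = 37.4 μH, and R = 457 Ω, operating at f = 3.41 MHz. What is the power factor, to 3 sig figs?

0.695

ω = 2πf = 2.143e+07 rad/s
X_L = ωL = 801 Ω
X_C = 1/(ωC) = 329 Ω
Net reactance X = X_L − X_C = 473 Ω
Z = 457 + j473 Ω
|Z| = √(457² + 473²) = 657 Ω
∠Z = arctan(473/457) = 46.0°
cos φ = cos(46.0°) = 0.695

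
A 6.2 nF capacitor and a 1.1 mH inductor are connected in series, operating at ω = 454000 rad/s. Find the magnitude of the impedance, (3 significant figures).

144 Ω

X_L = ωL = 499 Ω
X_C = 1/(ωC) = 355 Ω
Net reactance X = X_L − X_C = 144 Ω
Z = j144 Ω
|Z| = √(0² + 144²) = 144 Ω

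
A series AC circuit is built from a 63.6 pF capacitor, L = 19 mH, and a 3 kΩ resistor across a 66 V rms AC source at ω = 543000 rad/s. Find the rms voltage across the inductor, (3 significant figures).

X_L = ωL = 10300 Ω
X_C = 1/(ωC) = 29000 Ω
Net reactance X = X_L − X_C = -18600 Ω
Z = 3000 − j18600 Ω
|Z| = √(3000² + 18600²) = 18900 Ω
I = V/|Z| = 3.50 mA
V_L = I·|Z_L| = 0.00350 × 10300 = 36.1 V

36.1 V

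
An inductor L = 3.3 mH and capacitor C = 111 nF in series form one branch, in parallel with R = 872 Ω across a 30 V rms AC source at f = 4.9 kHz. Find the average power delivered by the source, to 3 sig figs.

1.03 W

ω = 2πf = 30790 rad/s
X_L = ωL = 102 Ω
X_C = 1/(ωC) = 293 Ω
Branch 1: Z₁ = R = 872 Ω
Branch 2 (series LC): Z₂ = j(X_L − X_C) = −j191 Ω
Parallel: Z = Z₁Z₂/(Z₁+Z₂), |Z| = 187 Ω, ∠Z = -77.6°
I = V/|Z| = 161 mA
P = VI cos φ = 30 × 0.161 × cos(-77.6°) = 1.03 W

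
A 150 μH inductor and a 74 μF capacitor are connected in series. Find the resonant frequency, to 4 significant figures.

1.511 kHz

ω₀ = 1/√(LC) = 1/√(0.00015 × 7.4e-05) = 9492 rad/s
f₀ = ω₀/(2π) = 1.511 kHz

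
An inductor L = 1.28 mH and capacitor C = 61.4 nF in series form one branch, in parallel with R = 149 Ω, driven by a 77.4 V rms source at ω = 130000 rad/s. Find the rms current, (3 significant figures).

1.95 A

X_L = ωL = 166 Ω
X_C = 1/(ωC) = 125 Ω
Branch 1: Z₁ = R = 149 Ω
Branch 2 (series LC): Z₂ = j(X_L − X_C) = j41.1 Ω
Parallel: Z = Z₁Z₂/(Z₁+Z₂), |Z| = 39.6 Ω, ∠Z = 74.6°
I = V/|Z| = 77.4/39.6 = 1.95 A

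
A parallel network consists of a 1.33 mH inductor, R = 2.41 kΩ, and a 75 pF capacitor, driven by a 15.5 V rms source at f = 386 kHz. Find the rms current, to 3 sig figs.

ω = 2πf = 2.425e+06 rad/s
X_L = ωL = 3230 Ω
X_C = 1/(ωC) = 5500 Ω
Parallel: admittances add. Y = 1/R + 1/(jωL) + jωC
Y = (0.000415 − j0.000128) S
|Y| = 0.000434 S → |Z| = 1/|Y| = 2300 Ω, ∠Z = −∠Y = 17.2°
I = V/|Z| = 15.5/2300 = 6.73 mA

6.73 mA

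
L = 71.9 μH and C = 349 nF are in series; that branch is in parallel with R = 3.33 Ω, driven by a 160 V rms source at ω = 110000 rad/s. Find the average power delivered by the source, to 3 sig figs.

7.69 kW

X_L = ωL = 7.91 Ω
X_C = 1/(ωC) = 26.0 Ω
Branch 1: Z₁ = R = 3.33 Ω
Branch 2 (series LC): Z₂ = j(X_L − X_C) = −j18.1 Ω
Parallel: Z = Z₁Z₂/(Z₁+Z₂), |Z| = 3.28 Ω, ∠Z = -10.4°
I = V/|Z| = 48.9 A
P = VI cos φ = 160 × 48.9 × cos(-10.4°) = 7.69 kW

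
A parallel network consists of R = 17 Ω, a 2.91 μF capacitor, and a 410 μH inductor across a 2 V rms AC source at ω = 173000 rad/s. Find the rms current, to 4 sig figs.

985.7 mA

X_L = ωL = 70.93 Ω
X_C = 1/(ωC) = 1.986 Ω
Parallel: admittances add. Y = 1/R + 1/(jωL) + jωC
Y = (0.05882 + j0.4893) S
|Y| = 0.4929 S → |Z| = 1/|Y| = 2.029 Ω, ∠Z = −∠Y = -83.15°
I = V/|Z| = 2/2.029 = 985.7 mA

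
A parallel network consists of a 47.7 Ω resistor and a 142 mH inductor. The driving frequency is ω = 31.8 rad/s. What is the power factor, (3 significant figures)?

X_L = ωL = 4.52 Ω
Parallel: admittances add. Y = 1/R + 1/(jωL)
Y = (0.0210 − j0.221) S
|Y| = 0.222 S → |Z| = 1/|Y| = 4.50 Ω, ∠Z = −∠Y = 84.6°
cos φ = cos(84.6°) = 0.0942

0.0942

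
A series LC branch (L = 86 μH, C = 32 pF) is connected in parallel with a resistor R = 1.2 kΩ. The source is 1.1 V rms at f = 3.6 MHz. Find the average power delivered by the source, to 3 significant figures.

1.01 mW

ω = 2πf = 2.262e+07 rad/s
X_L = ωL = 1950 Ω
X_C = 1/(ωC) = 1380 Ω
Branch 1: Z₁ = R = 1200 Ω
Branch 2 (series LC): Z₂ = j(X_L − X_C) = j564 Ω
Parallel: Z = Z₁Z₂/(Z₁+Z₂), |Z| = 510 Ω, ∠Z = 64.8°
I = V/|Z| = 2.16 mA
P = VI cos φ = 1.1 × 0.00216 × cos(64.8°) = 1.01 mW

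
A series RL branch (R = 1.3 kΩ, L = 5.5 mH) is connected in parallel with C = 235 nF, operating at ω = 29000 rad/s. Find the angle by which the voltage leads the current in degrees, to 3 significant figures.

X_L = ωL = 160 Ω
X_C = 1/(ωC) = 147 Ω
Branch 1 (R+jX_L): Z₁ = 1300 + j160 Ω, |Z₁| = 1310 Ω
Branch 2 (−jX_C): Z₂ = −j147 Ω
Parallel: Z = Z₁Z₂/(Z₁+Z₂), |Z| = 148 Ω, ∠Z = -83.6°

-83.6°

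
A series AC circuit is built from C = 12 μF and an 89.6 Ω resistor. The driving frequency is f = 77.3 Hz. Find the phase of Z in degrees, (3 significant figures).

ω = 2πf = 485.7 rad/s
X_C = 1/(ωC) = 172 Ω
Z = 89.6 − j172 Ω
|Z| = √(89.6² + 172²) = 194 Ω
∠Z = arctan(-172/89.6) = -62.4°

-62.4°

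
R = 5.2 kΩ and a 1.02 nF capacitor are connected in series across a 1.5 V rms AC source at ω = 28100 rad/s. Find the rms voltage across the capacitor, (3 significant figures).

X_C = 1/(ωC) = 34900 Ω
Z = 5200 − j34900 Ω
|Z| = √(5200² + 34900²) = 35300 Ω
I = V/|Z| = 42.5 μA
V_C = I·|Z_C| = 4.25e-05 × 34900 = 1.48 V

1.48 V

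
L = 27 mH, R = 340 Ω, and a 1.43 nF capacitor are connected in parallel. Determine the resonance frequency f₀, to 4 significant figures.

25.61 kHz

ω₀ = 1/√(LC) = 1/√(0.027 × 1.43e-09) = 160900 rad/s
f₀ = ω₀/(2π) = 25.61 kHz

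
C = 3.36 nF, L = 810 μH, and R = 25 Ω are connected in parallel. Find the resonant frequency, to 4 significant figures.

ω₀ = 1/√(LC) = 1/√(0.00081 × 3.36e-09) = 606200 rad/s
f₀ = ω₀/(2π) = 96.47 kHz

96.47 kHz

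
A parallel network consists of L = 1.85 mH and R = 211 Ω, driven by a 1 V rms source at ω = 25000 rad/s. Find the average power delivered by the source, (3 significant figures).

X_L = ωL = 46.2 Ω
Parallel: admittances add. Y = 1/R + 1/(jωL)
Y = (0.00474 − j0.0216) S
|Y| = 0.0221 S → |Z| = 1/|Y| = 45.2 Ω, ∠Z = −∠Y = 77.6°
I = V/|Z| = 22.1 mA
P = VI cos φ = 1 × 0.0221 × cos(77.6°) = 4.74 mW

4.74 mW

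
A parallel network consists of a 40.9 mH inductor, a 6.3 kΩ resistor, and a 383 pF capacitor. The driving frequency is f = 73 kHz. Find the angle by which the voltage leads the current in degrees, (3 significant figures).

-37.6°

ω = 2πf = 458700 rad/s
X_L = ωL = 18800 Ω
X_C = 1/(ωC) = 5690 Ω
Parallel: admittances add. Y = 1/R + 1/(jωL) + jωC
Y = (0.000159 + j0.000122) S
|Y| = 0.000200 S → |Z| = 1/|Y| = 4990 Ω, ∠Z = −∠Y = -37.6°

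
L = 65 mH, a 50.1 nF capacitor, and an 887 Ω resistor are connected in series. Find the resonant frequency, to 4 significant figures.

ω₀ = 1/√(LC) = 1/√(0.065 × 5.01e-08) = 17520 rad/s
f₀ = ω₀/(2π) = 2.789 kHz

2.789 kHz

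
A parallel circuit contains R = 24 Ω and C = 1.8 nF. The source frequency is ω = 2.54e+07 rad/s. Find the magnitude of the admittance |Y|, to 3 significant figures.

61.9 mS

X_C = 1/(ωC) = 21.9 Ω
Parallel: admittances add. Y = 1/R + jωC
Y = (0.0417 + j0.0457) S
|Y| = 0.0619 S → |Z| = 1/|Y| = 16.2 Ω, ∠Z = −∠Y = -47.7°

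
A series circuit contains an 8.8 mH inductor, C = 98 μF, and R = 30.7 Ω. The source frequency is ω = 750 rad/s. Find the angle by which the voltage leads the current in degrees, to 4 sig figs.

-12.85°

X_L = ωL = 6.600 Ω
X_C = 1/(ωC) = 13.61 Ω
Net reactance X = X_L − X_C = -7.005 Ω
Z = 30.70 − j7.005 Ω
|Z| = √(30.70² + 7.005²) = 31.49 Ω
∠Z = arctan(-7.005/30.70) = -12.85°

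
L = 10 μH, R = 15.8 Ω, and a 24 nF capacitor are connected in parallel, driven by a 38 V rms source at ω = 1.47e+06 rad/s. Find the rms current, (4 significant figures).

X_L = ωL = 14.70 Ω
X_C = 1/(ωC) = 28.34 Ω
Parallel: admittances add. Y = 1/R + 1/(jωL) + jωC
Y = (0.06329 − j0.03275) S
|Y| = 0.07126 S → |Z| = 1/|Y| = 14.03 Ω, ∠Z = −∠Y = 27.36°
I = V/|Z| = 38/14.03 = 2.708 A

2.708 A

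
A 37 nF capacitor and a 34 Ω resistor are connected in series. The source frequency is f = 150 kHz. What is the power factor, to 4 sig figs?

0.7644

ω = 2πf = 942500 rad/s
X_C = 1/(ωC) = 28.68 Ω
Z = 34.00 − j28.68 Ω
|Z| = √(34.00² + 28.68²) = 44.48 Ω
∠Z = arctan(-28.68/34.00) = -40.15°
cos φ = cos(-40.15°) = 0.7644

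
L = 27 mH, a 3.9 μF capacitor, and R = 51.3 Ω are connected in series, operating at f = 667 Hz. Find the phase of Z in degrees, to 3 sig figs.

45.4°

ω = 2πf = 4191 rad/s
X_L = ωL = 113 Ω
X_C = 1/(ωC) = 61.2 Ω
Net reactance X = X_L − X_C = 52.0 Ω
Z = 51.3 + j52.0 Ω
|Z| = √(51.3² + 52.0²) = 73.0 Ω
∠Z = arctan(52.0/51.3) = 45.4°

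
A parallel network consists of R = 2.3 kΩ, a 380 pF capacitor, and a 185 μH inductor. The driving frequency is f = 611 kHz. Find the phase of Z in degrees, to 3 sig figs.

ω = 2πf = 3.839e+06 rad/s
X_L = ωL = 710 Ω
X_C = 1/(ωC) = 685 Ω
Parallel: admittances add. Y = 1/R + 1/(jωL) + jωC
Y = (0.000435 + j5.08e-05) S
|Y| = 0.000438 S → |Z| = 1/|Y| = 2280 Ω, ∠Z = −∠Y = -6.67°

-6.67°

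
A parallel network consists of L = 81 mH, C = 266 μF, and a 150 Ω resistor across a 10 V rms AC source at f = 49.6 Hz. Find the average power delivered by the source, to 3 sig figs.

ω = 2πf = 311.6 rad/s
X_L = ωL = 25.2 Ω
X_C = 1/(ωC) = 12.1 Ω
Parallel: admittances add. Y = 1/R + 1/(jωL) + jωC
Y = (0.00667 + j0.0433) S
|Y| = 0.0438 S → |Z| = 1/|Y| = 22.8 Ω, ∠Z = −∠Y = -81.2°
I = V/|Z| = 438 mA
P = VI cos φ = 10 × 0.438 × cos(-81.2°) = 667 mW

667 mW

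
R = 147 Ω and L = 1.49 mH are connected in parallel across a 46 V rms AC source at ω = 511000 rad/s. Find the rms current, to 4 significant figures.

318.7 mA

X_L = ωL = 761.4 Ω
Parallel: admittances add. Y = 1/R + 1/(jωL)
Y = (0.006803 − j0.001313) S
|Y| = 0.006928 S → |Z| = 1/|Y| = 144.3 Ω, ∠Z = −∠Y = 10.93°
I = V/|Z| = 46/144.3 = 318.7 mA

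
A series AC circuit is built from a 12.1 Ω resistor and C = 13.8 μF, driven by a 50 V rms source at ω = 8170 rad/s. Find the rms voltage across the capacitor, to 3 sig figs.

X_C = 1/(ωC) = 8.87 Ω
Z = 12.1 − j8.87 Ω
|Z| = √(12.1² + 8.87²) = 15.0 Ω
I = V/|Z| = 3.33 A
V_C = I·|Z_C| = 3.33 × 8.87 = 29.6 V

29.6 V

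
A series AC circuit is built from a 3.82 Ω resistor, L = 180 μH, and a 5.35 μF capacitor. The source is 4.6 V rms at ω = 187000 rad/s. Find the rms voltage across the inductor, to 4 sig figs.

4.709 V

X_L = ωL = 33.66 Ω
X_C = 1/(ωC) = 0.9996 Ω
Net reactance X = X_L − X_C = 32.66 Ω
Z = 3.820 + j32.66 Ω
|Z| = √(3.820² + 32.66²) = 32.88 Ω
I = V/|Z| = 139.9 mA
V_L = I·|Z_L| = 0.1399 × 33.66 = 4.709 V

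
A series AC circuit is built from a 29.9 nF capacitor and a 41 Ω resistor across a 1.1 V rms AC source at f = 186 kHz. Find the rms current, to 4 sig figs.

ω = 2πf = 1.169e+06 rad/s
X_C = 1/(ωC) = 28.62 Ω
Z = 41.00 − j28.62 Ω
|Z| = √(41.00² + 28.62²) = 50.00 Ω
I = V/|Z| = 1.1/50.00 = 22.00 mA

22.00 mA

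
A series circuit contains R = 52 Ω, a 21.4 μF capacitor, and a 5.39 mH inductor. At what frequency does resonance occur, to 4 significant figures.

ω₀ = 1/√(LC) = 1/√(0.00539 × 2.14e-05) = 2944 rad/s
f₀ = ω₀/(2π) = 468.6 Hz

468.6 Hz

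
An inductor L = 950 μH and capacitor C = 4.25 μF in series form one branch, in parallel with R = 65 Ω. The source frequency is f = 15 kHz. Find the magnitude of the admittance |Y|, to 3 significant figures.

ω = 2πf = 94250 rad/s
X_L = ωL = 89.5 Ω
X_C = 1/(ωC) = 2.50 Ω
Branch 1: Z₁ = R = 65.0 Ω
Branch 2 (series LC): Z₂ = j(X_L − X_C) = j87.0 Ω
Parallel: Z = Z₁Z₂/(Z₁+Z₂), |Z| = 52.1 Ω, ∠Z = 36.8°
|Y| = 1/|Z| = 19.2 mS

19.2 mS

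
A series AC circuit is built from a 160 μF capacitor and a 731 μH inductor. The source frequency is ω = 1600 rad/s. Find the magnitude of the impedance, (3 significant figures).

X_L = ωL = 1.17 Ω
X_C = 1/(ωC) = 3.91 Ω
Net reactance X = X_L − X_C = -2.74 Ω
Z = − j2.74 Ω
|Z| = √(0² + 2.74²) = 2.74 Ω

2.74 Ω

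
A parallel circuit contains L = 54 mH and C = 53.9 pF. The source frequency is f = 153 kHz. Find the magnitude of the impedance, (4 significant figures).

ω = 2πf = 961300 rad/s
X_L = ωL = 51910 Ω
X_C = 1/(ωC) = 19300 Ω
Parallel: admittances add. Y = 1/(jωL) + jωC
Y = (0 + j3.255e-05) S
|Y| = 3.255e-05 S → |Z| = 1/|Y| = 30720 Ω, ∠Z = −∠Y = -90.00°

30720 Ω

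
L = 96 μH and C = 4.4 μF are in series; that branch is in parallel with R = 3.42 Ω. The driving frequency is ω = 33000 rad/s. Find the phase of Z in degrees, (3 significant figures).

-42.6°

X_L = ωL = 3.17 Ω
X_C = 1/(ωC) = 6.89 Ω
Branch 1: Z₁ = R = 3.42 Ω
Branch 2 (series LC): Z₂ = j(X_L − X_C) = −j3.72 Ω
Parallel: Z = Z₁Z₂/(Z₁+Z₂), |Z| = 2.52 Ω, ∠Z = -42.6°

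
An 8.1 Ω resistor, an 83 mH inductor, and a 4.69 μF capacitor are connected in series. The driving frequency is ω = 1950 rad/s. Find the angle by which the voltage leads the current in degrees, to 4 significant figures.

81.23°

X_L = ωL = 161.8 Ω
X_C = 1/(ωC) = 109.3 Ω
Net reactance X = X_L − X_C = 52.51 Ω
Z = 8.100 + j52.51 Ω
|Z| = √(8.100² + 52.51²) = 53.13 Ω
∠Z = arctan(52.51/8.100) = 81.23°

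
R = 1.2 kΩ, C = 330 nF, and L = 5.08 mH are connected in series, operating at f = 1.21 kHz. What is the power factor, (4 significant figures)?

ω = 2πf = 7603 rad/s
X_L = ωL = 38.62 Ω
X_C = 1/(ωC) = 398.6 Ω
Net reactance X = X_L − X_C = -360.0 Ω
Z = 1200 − j360.0 Ω
|Z| = √(1200² + 360.0²) = 1253 Ω
∠Z = arctan(-360.0/1200) = -16.70°
cos φ = cos(-16.70°) = 0.9578

0.9578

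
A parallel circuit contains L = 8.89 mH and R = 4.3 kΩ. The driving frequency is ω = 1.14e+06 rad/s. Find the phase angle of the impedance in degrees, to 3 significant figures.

23.0°

X_L = ωL = 10100 Ω
Parallel: admittances add. Y = 1/R + 1/(jωL)
Y = (0.000233 − j9.87e-05) S
|Y| = 0.000253 S → |Z| = 1/|Y| = 3960 Ω, ∠Z = −∠Y = 23.0°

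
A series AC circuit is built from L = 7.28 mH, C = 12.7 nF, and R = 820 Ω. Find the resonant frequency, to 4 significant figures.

ω₀ = 1/√(LC) = 1/√(0.00728 × 1.27e-08) = 104000 rad/s
f₀ = ω₀/(2π) = 16.55 kHz

16.55 kHz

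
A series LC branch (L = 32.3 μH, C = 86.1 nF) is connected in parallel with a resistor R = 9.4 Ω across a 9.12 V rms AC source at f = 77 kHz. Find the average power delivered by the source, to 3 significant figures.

8.85 W

ω = 2πf = 483800 rad/s
X_L = ωL = 15.6 Ω
X_C = 1/(ωC) = 24.0 Ω
Branch 1: Z₁ = R = 9.40 Ω
Branch 2 (series LC): Z₂ = j(X_L − X_C) = −j8.38 Ω
Parallel: Z = Z₁Z₂/(Z₁+Z₂), |Z| = 6.25 Ω, ∠Z = -48.3°
I = V/|Z| = 1.46 A
P = VI cos φ = 9.12 × 1.46 × cos(-48.3°) = 8.85 W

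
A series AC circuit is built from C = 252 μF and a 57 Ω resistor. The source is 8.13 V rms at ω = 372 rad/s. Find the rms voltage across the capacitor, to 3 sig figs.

1.50 V

X_C = 1/(ωC) = 10.7 Ω
Z = 57.0 − j10.7 Ω
|Z| = √(57.0² + 10.7²) = 58.0 Ω
I = V/|Z| = 140 mA
V_C = I·|Z_C| = 0.140 × 10.7 = 1.50 V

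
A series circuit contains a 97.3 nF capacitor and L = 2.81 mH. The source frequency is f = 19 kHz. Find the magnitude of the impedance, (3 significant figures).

249 Ω

ω = 2πf = 119400 rad/s
X_L = ωL = 335 Ω
X_C = 1/(ωC) = 86.1 Ω
Net reactance X = X_L − X_C = 249 Ω
Z = j249 Ω
|Z| = √(0² + 249²) = 249 Ω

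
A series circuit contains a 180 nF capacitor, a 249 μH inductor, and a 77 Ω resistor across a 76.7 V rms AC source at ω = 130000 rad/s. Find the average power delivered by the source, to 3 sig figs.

75.0 W

X_L = ωL = 32.4 Ω
X_C = 1/(ωC) = 42.7 Ω
Net reactance X = X_L − X_C = -10.4 Ω
Z = 77.0 − j10.4 Ω
|Z| = √(77.0² + 10.4²) = 77.7 Ω
∠Z = arctan(-10.4/77.0) = -7.67°
I = V/|Z| = 987 mA
P = VI cos φ = 76.7 × 0.987 × cos(-7.67°) = 75.0 W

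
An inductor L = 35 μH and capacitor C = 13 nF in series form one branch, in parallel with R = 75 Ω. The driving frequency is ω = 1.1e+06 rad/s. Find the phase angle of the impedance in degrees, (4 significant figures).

-67.26°

X_L = ωL = 38.50 Ω
X_C = 1/(ωC) = 69.93 Ω
Branch 1: Z₁ = R = 75.00 Ω
Branch 2 (series LC): Z₂ = j(X_L − X_C) = −j31.43 Ω
Parallel: Z = Z₁Z₂/(Z₁+Z₂), |Z| = 28.99 Ω, ∠Z = -67.26°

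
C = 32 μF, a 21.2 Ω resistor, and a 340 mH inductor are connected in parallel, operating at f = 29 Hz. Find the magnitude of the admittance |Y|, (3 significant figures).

ω = 2πf = 182.2 rad/s
X_L = ωL = 62.0 Ω
X_C = 1/(ωC) = 172 Ω
Parallel: admittances add. Y = 1/R + 1/(jωL) + jωC
Y = (0.0472 − j0.0103) S
|Y| = 0.0483 S → |Z| = 1/|Y| = 20.7 Ω, ∠Z = −∠Y = 12.3°

48.3 mS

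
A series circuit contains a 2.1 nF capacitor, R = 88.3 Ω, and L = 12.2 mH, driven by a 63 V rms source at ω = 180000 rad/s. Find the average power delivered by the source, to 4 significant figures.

X_L = ωL = 2196 Ω
X_C = 1/(ωC) = 2646 Ω
Net reactance X = X_L − X_C = -449.5 Ω
Z = 88.30 − j449.5 Ω
|Z| = √(88.30² + 449.5²) = 458.1 Ω
∠Z = arctan(-449.5/88.30) = -78.89°
I = V/|Z| = 137.5 mA
P = VI cos φ = 63 × 0.1375 × cos(-78.89°) = 1.670 W

1.670 W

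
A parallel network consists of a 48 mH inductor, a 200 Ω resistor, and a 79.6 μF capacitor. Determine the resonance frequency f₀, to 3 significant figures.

ω₀ = 1/√(LC) = 1/√(0.048 × 7.96e-05) = 511.6 rad/s
f₀ = ω₀/(2π) = 81.4 Hz

81.4 Hz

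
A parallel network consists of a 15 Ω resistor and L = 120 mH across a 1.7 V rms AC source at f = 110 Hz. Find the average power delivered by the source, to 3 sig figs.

193 mW

ω = 2πf = 691.2 rad/s
X_L = ωL = 82.9 Ω
Parallel: admittances add. Y = 1/R + 1/(jωL)
Y = (0.0667 − j0.0121) S
|Y| = 0.0677 S → |Z| = 1/|Y| = 14.8 Ω, ∠Z = −∠Y = 10.3°
I = V/|Z| = 115 mA
P = VI cos φ = 1.7 × 0.115 × cos(10.3°) = 193 mW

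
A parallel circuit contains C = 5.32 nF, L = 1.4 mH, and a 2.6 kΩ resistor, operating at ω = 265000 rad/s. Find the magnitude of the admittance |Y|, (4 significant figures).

X_L = ωL = 371.0 Ω
X_C = 1/(ωC) = 709.3 Ω
Parallel: admittances add. Y = 1/R + 1/(jωL) + jωC
Y = (0.0003846 − j0.001286) S
|Y| = 0.001342 S → |Z| = 1/|Y| = 745.2 Ω, ∠Z = −∠Y = 73.34°

1.342 mS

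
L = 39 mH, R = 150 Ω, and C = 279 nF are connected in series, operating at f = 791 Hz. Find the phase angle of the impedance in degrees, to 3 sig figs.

ω = 2πf = 4970 rad/s
X_L = ωL = 194 Ω
X_C = 1/(ωC) = 721 Ω
Net reactance X = X_L − X_C = -527 Ω
Z = 150 − j527 Ω
|Z| = √(150² + 527²) = 548 Ω
∠Z = arctan(-527/150) = -74.1°

-74.1°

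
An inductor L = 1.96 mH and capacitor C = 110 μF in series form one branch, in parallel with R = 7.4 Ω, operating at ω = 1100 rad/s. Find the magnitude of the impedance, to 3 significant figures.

4.71 Ω

X_L = ωL = 2.16 Ω
X_C = 1/(ωC) = 8.26 Ω
Branch 1: Z₁ = R = 7.40 Ω
Branch 2 (series LC): Z₂ = j(X_L − X_C) = −j6.11 Ω
Parallel: Z = Z₁Z₂/(Z₁+Z₂), |Z| = 4.71 Ω, ∠Z = -50.5°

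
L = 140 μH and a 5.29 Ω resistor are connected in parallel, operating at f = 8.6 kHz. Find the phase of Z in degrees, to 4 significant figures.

34.96°

ω = 2πf = 54040 rad/s
X_L = ωL = 7.565 Ω
Parallel: admittances add. Y = 1/R + 1/(jωL)
Y = (0.1890 − j0.1322) S
|Y| = 0.2307 S → |Z| = 1/|Y| = 4.335 Ω, ∠Z = −∠Y = 34.96°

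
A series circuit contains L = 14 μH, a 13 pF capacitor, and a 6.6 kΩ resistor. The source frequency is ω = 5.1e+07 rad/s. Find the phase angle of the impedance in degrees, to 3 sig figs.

X_L = ωL = 714 Ω
X_C = 1/(ωC) = 1510 Ω
Net reactance X = X_L − X_C = -794 Ω
Z = 6600 − j794 Ω
|Z| = √(6600² + 794²) = 6650 Ω
∠Z = arctan(-794/6600) = -6.86°

-6.86°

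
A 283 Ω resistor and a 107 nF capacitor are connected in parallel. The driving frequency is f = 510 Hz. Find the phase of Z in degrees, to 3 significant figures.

ω = 2πf = 3204 rad/s
X_C = 1/(ωC) = 2920 Ω
Parallel: admittances add. Y = 1/R + jωC
Y = (0.00353 + j0.000343) S
|Y| = 0.00355 S → |Z| = 1/|Y| = 282 Ω, ∠Z = −∠Y = -5.54°

-5.54°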